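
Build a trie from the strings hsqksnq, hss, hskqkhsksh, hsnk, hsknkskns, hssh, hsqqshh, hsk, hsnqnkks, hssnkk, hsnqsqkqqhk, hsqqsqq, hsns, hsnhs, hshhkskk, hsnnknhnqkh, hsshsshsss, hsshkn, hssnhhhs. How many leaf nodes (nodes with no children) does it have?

16

A leaf is a node with no children — equivalently, the end of a word that is not a proper prefix of any other stored word.
Those words: "hshhkskk", "hsknkskns", "hskqkhsksh", "hsnhs", "hsnk", "hsnnknhnqkh", "hsnqnkks", "hsnqsqkqqhk", "hsns", "hsqksnq", "hsqqshh", "hsqqsqq", "hsshkn", "hsshsshsss", "hssnhhhs", "hssnkk"
Leaf count: 16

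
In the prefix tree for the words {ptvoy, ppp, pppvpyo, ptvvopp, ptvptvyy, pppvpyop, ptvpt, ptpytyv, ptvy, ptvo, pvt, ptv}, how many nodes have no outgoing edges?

A leaf is a node with no children — equivalently, the end of a word that is not a proper prefix of any other stored word.
Those words: "pppvpyop", "ptpytyv", "ptvoy", "ptvptvyy", "ptvvopp", "ptvy", "pvt"
Leaf count: 7

7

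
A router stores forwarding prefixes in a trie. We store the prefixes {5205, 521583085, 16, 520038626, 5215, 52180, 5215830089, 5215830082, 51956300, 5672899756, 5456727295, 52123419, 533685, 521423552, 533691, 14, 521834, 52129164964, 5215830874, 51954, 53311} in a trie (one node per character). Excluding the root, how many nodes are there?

83

For each word, the new-node count is its length minus the longest prefix already in the trie:
  "5205" → 4 new (5, 2, 0, 5)
  "521583085" → prefix "52" already present; 7 new (1, 5, 8, 3, 0, 8, 5)
  "16" → 2 new (1, 6)
  "520038626" → prefix "520" already present; 6 new (0, 3, 8, 6, 2, 6)
  "5215" → prefix "5215" already present; 0 new (none)
  "52180" → prefix "521" already present; 2 new (8, 0)
  "5215830089" → prefix "5215830" already present; 3 new (0, 8, 9)
  "5215830082" → prefix "521583008" already present; 1 new (2)
  "51956300" → prefix "5" already present; 7 new (1, 9, 5, 6, 3, 0, 0)
  "5672899756" → prefix "5" already present; 9 new (6, 7, 2, 8, 9, 9, 7, 5, 6)
  "5456727295" → prefix "5" already present; 9 new (4, 5, 6, 7, 2, 7, 2, 9, 5)
  "52123419" → prefix "521" already present; 5 new (2, 3, 4, 1, 9)
  "533685" → prefix "5" already present; 5 new (3, 3, 6, 8, 5)
  "521423552" → prefix "521" already present; 6 new (4, 2, 3, 5, 5, 2)
  "533691" → prefix "5336" already present; 2 new (9, 1)
  "14" → prefix "1" already present; 1 new (4)
  "521834" → prefix "5218" already present; 2 new (3, 4)
  "52129164964" → prefix "5212" already present; 7 new (9, 1, 6, 4, 9, 6, 4)
  "5215830874" → prefix "52158308" already present; 2 new (7, 4)
  "51954" → prefix "5195" already present; 1 new (4)
  "53311" → prefix "533" already present; 2 new (1, 1)
Total nodes = 4 + 7 + 2 + 6 + 0 + 2 + 3 + 1 + 7 + 9 + 9 + 5 + 5 + 6 + 2 + 1 + 2 + 7 + 2 + 1 + 2 = 83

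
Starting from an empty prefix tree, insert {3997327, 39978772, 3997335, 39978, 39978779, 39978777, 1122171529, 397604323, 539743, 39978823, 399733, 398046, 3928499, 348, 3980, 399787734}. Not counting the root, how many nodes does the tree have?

54

Trace insertions, counting only characters that open a new branch:
  "3997327" → 7 new (3, 9, 9, 7, 3, 2, 7)
  "39978772" → prefix "3997" already present; 4 new (8, 7, 7, 2)
  "3997335" → prefix "39973" already present; 2 new (3, 5)
  "39978" → prefix "39978" already present; 0 new (none)
  "39978779" → prefix "3997877" already present; 1 new (9)
  "39978777" → prefix "3997877" already present; 1 new (7)
  "1122171529" → 10 new (1, 1, 2, 2, 1, 7, 1, 5, 2, 9)
  "397604323" → prefix "39" already present; 7 new (7, 6, 0, 4, 3, 2, 3)
  "539743" → 6 new (5, 3, 9, 7, 4, 3)
  "39978823" → prefix "39978" already present; 3 new (8, 2, 3)
  "399733" → prefix "399733" already present; 0 new (none)
  "398046" → prefix "39" already present; 4 new (8, 0, 4, 6)
  "3928499" → prefix "39" already present; 5 new (2, 8, 4, 9, 9)
  "348" → prefix "3" already present; 2 new (4, 8)
  "3980" → prefix "3980" already present; 0 new (none)
  "399787734" → prefix "3997877" already present; 2 new (3, 4)
Total nodes = 7 + 4 + 2 + 0 + 1 + 1 + 10 + 7 + 6 + 3 + 0 + 4 + 5 + 2 + 0 + 2 = 54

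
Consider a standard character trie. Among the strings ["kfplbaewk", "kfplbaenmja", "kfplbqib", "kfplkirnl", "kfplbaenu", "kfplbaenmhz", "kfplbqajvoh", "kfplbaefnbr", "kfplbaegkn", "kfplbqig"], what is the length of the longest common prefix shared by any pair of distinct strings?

Equivalently: take the maximum, over all pairs, of their longest common prefix length.
e.g. "kfplbaenmhz" and "kfplbaenmja" share the prefix "kfplbaenm" of length 9; no pair shares a longer one.
Longest shared-prefix length: 9

9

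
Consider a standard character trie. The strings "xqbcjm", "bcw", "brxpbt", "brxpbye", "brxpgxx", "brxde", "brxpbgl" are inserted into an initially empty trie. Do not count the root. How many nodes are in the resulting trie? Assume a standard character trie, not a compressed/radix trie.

23

Trace insertions, counting only characters that open a new branch:
  "xqbcjm" → 6 new (x, q, b, c, j, m)
  "bcw" → 3 new (b, c, w)
  "brxpbt" → prefix "b" already present; 5 new (r, x, p, b, t)
  "brxpbye" → prefix "brxpb" already present; 2 new (y, e)
  "brxpgxx" → prefix "brxp" already present; 3 new (g, x, x)
  "brxde" → prefix "brx" already present; 2 new (d, e)
  "brxpbgl" → prefix "brxpb" already present; 2 new (g, l)
Total nodes = 6 + 3 + 5 + 2 + 3 + 2 + 2 = 23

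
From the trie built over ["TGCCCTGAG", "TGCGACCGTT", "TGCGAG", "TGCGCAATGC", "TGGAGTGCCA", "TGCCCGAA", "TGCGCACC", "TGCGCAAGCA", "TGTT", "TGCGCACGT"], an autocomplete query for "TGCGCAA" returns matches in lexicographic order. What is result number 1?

TGCGCAAGCA

Filter for "TGCGCAA…" and sort: "TGCGCAAGCA", "TGCGCAATGC"
Position 1: TGCGCAAGCA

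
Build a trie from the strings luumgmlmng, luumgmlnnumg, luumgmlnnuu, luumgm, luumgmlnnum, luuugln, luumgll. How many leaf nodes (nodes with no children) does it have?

5

A leaf is a node with no children — equivalently, the end of a word that is not a proper prefix of any other stored word.
Those words: "luumgll", "luumgmlmng", "luumgmlnnumg", "luumgmlnnuu", "luuugln"
Leaf count: 5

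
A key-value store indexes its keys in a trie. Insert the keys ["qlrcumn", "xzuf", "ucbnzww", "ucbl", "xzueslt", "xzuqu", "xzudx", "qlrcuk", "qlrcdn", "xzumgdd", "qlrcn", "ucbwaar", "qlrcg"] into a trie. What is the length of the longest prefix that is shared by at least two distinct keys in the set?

5

Equivalently: take the maximum, over all pairs, of their longest common prefix length.
"qlrcuk" and "qlrcumn" agree on "qlrcu" (5 characters) before diverging; nothing deeper is shared.
Longest shared-prefix length: 5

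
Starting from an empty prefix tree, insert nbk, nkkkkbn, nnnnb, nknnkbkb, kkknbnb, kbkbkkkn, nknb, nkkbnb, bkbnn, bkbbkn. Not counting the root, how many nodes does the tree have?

45

Insert word by word; a character creates a node only if that edge doesn't already exist:
  "nbk" → 3 new (n, b, k)
  "nkkkkbn" → prefix "n" already present; 6 new (k, k, k, k, b, n)
  "nnnnb" → prefix "n" already present; 4 new (n, n, n, b)
  "nknnkbkb" → prefix "nk" already present; 6 new (n, n, k, b, k, b)
  "kkknbnb" → 7 new (k, k, k, n, b, n, b)
  "kbkbkkkn" → prefix "k" already present; 7 new (b, k, b, k, k, k, n)
  "nknb" → prefix "nkn" already present; 1 new (b)
  "nkkbnb" → prefix "nkk" already present; 3 new (b, n, b)
  "bkbnn" → 5 new (b, k, b, n, n)
  "bkbbkn" → prefix "bkb" already present; 3 new (b, k, n)
Total nodes = 3 + 6 + 4 + 6 + 7 + 7 + 1 + 3 + 5 + 3 = 45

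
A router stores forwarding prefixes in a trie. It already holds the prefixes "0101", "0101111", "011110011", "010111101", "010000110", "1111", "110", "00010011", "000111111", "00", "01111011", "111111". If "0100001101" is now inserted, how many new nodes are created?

"010000110" is already a path in the trie; the remaining "1" must be added.
New nodes needed: |"0100001101"| − 9 = 10 − 9 = 1.

1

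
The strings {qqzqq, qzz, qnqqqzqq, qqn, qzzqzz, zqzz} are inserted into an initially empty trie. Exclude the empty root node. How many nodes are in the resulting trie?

Insert word by word; a character creates a node only if that edge doesn't already exist:
  "qqzqq" → 5 new (q, q, z, q, q)
  "qzz" → prefix "q" already present; 2 new (z, z)
  "qnqqqzqq" → prefix "q" already present; 7 new (n, q, q, q, z, q, q)
  "qqn" → prefix "qq" already present; 1 new (n)
  "qzzqzz" → prefix "qzz" already present; 3 new (q, z, z)
  "zqzz" → 4 new (z, q, z, z)
Total nodes = 5 + 2 + 7 + 1 + 3 + 4 = 22

22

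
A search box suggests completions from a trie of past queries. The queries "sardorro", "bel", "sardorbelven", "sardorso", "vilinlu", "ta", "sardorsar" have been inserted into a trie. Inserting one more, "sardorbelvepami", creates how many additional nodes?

Walking "sardorbelvepami" from the root, the first 11 characters ("sardorbelve") follow existing edges; "p" is the first miss.
So 15 − 11 = 4 new nodes.

4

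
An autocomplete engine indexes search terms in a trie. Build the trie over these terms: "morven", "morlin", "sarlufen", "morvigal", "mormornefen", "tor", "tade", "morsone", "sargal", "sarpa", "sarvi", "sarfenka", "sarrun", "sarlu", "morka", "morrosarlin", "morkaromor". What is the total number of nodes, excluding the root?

69

For each word, the new-node count is its length minus the longest prefix already in the trie:
  "morven" → 6 new (m, o, r, v, e, n)
  "morlin" → prefix "mor" already present; 3 new (l, i, n)
  "sarlufen" → 8 new (s, a, r, l, u, f, e, n)
  "morvigal" → prefix "morv" already present; 4 new (i, g, a, l)
  "mormornefen" → prefix "mor" already present; 8 new (m, o, r, n, e, f, e, n)
  "tor" → 3 new (t, o, r)
  "tade" → prefix "t" already present; 3 new (a, d, e)
  "morsone" → prefix "mor" already present; 4 new (s, o, n, e)
  "sargal" → prefix "sar" already present; 3 new (g, a, l)
  "sarpa" → prefix "sar" already present; 2 new (p, a)
  "sarvi" → prefix "sar" already present; 2 new (v, i)
  "sarfenka" → prefix "sar" already present; 5 new (f, e, n, k, a)
  "sarrun" → prefix "sar" already present; 3 new (r, u, n)
  "sarlu" → prefix "sarlu" already present; 0 new (none)
  "morka" → prefix "mor" already present; 2 new (k, a)
  "morrosarlin" → prefix "mor" already present; 8 new (r, o, s, a, r, l, i, n)
  "morkaromor" → prefix "morka" already present; 5 new (r, o, m, o, r)
Total nodes = 6 + 3 + 8 + 4 + 8 + 3 + 3 + 4 + 3 + 2 + 2 + 5 + 3 + 0 + 2 + 8 + 5 = 69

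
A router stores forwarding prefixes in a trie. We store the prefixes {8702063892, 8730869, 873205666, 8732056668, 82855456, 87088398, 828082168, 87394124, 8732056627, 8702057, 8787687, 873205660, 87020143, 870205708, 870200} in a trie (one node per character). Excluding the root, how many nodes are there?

Insert word by word; a character creates a node only if that edge doesn't already exist:
  "8702063892" → 10 new (8, 7, 0, 2, 0, 6, 3, 8, 9, 2)
  "8730869" → prefix "87" already present; 5 new (3, 0, 8, 6, 9)
  "873205666" → prefix "873" already present; 6 new (2, 0, 5, 6, 6, 6)
  "8732056668" → prefix "873205666" already present; 1 new (8)
  "82855456" → prefix "8" already present; 7 new (2, 8, 5, 5, 4, 5, 6)
  "87088398" → prefix "870" already present; 5 new (8, 8, 3, 9, 8)
  "828082168" → prefix "828" already present; 6 new (0, 8, 2, 1, 6, 8)
  "87394124" → prefix "873" already present; 5 new (9, 4, 1, 2, 4)
  "8732056627" → prefix "87320566" already present; 2 new (2, 7)
  "8702057" → prefix "87020" already present; 2 new (5, 7)
  "8787687" → prefix "87" already present; 5 new (8, 7, 6, 8, 7)
  "873205660" → prefix "87320566" already present; 1 new (0)
  "87020143" → prefix "87020" already present; 3 new (1, 4, 3)
  "870205708" → prefix "8702057" already present; 2 new (0, 8)
  "870200" → prefix "87020" already present; 1 new (0)
Total nodes = 10 + 5 + 6 + 1 + 7 + 5 + 6 + 5 + 2 + 2 + 5 + 1 + 3 + 2 + 1 = 61

61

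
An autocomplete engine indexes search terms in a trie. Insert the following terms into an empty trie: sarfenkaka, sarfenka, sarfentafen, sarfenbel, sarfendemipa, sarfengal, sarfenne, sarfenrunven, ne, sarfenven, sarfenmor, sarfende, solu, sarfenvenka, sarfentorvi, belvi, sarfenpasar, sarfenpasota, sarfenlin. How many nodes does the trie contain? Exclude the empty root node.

Trace insertions, counting only characters that open a new branch:
  "sarfenkaka" → 10 new (s, a, r, f, e, n, k, a, k, a)
  "sarfenka" → prefix "sarfenka" already present; 0 new (none)
  "sarfentafen" → prefix "sarfen" already present; 5 new (t, a, f, e, n)
  "sarfenbel" → prefix "sarfen" already present; 3 new (b, e, l)
  "sarfendemipa" → prefix "sarfen" already present; 6 new (d, e, m, i, p, a)
  "sarfengal" → prefix "sarfen" already present; 3 new (g, a, l)
  "sarfenne" → prefix "sarfen" already present; 2 new (n, e)
  "sarfenrunven" → prefix "sarfen" already present; 6 new (r, u, n, v, e, n)
  "ne" → 2 new (n, e)
  "sarfenven" → prefix "sarfen" already present; 3 new (v, e, n)
  "sarfenmor" → prefix "sarfen" already present; 3 new (m, o, r)
  "sarfende" → prefix "sarfende" already present; 0 new (none)
  "solu" → prefix "s" already present; 3 new (o, l, u)
  "sarfenvenka" → prefix "sarfenven" already present; 2 new (k, a)
  "sarfentorvi" → prefix "sarfent" already present; 4 new (o, r, v, i)
  "belvi" → 5 new (b, e, l, v, i)
  "sarfenpasar" → prefix "sarfen" already present; 5 new (p, a, s, a, r)
  "sarfenpasota" → prefix "sarfenpas" already present; 3 new (o, t, a)
  "sarfenlin" → prefix "sarfen" already present; 3 new (l, i, n)
Total nodes = 10 + 0 + 5 + 3 + 6 + 3 + 2 + 6 + 2 + 3 + 3 + 0 + 3 + 2 + 4 + 5 + 5 + 3 + 3 = 68

68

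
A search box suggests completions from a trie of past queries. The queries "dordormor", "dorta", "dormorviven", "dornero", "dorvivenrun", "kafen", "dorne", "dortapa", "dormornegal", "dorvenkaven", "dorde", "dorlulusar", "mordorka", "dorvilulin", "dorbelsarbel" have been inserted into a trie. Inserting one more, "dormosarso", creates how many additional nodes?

"dormo" is already a path in the trie; the remaining "sarso" must be added.
New nodes needed: |"dormosarso"| − 5 = 10 − 5 = 5.

5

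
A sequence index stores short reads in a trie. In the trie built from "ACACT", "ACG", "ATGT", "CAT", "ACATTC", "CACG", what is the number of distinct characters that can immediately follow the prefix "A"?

2

Walk "A" from the root, arriving at one node.
Distinct next characters after "A": C, T.
That node has 2 child edges.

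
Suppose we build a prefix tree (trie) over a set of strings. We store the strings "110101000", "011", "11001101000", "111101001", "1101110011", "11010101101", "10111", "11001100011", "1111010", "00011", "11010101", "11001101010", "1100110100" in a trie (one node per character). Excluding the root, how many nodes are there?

51

Trace insertions, counting only characters that open a new branch:
  "110101000" → 9 new (1, 1, 0, 1, 0, 1, 0, 0, 0)
  "011" → 3 new (0, 1, 1)
  "11001101000" → prefix "110" already present; 8 new (0, 1, 1, 0, 1, 0, 0, 0)
  "111101001" → prefix "11" already present; 7 new (1, 1, 0, 1, 0, 0, 1)
  "1101110011" → prefix "1101" already present; 6 new (1, 1, 0, 0, 1, 1)
  "11010101101" → prefix "1101010" already present; 4 new (1, 1, 0, 1)
  "10111" → prefix "1" already present; 4 new (0, 1, 1, 1)
  "11001100011" → prefix "1100110" already present; 4 new (0, 0, 1, 1)
  "1111010" → prefix "1111010" already present; 0 new (none)
  "00011" → prefix "0" already present; 4 new (0, 0, 1, 1)
  "11010101" → prefix "11010101" already present; 0 new (none)
  "11001101010" → prefix "110011010" already present; 2 new (1, 0)
  "1100110100" → prefix "1100110100" already present; 0 new (none)
Total nodes = 9 + 3 + 8 + 7 + 6 + 4 + 4 + 4 + 0 + 4 + 0 + 2 + 0 = 51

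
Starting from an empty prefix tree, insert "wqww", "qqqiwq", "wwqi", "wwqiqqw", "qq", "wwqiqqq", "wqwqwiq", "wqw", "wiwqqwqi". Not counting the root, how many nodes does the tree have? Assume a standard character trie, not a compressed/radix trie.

28

Trie structure (* marks end of a word):
(root)
├─ q
│  └─ q *
│     └─ q
│        └─ i
│           └─ w
│              └─ q *
└─ w
   ├─ i
   │  └─ w
   │     └─ q
   │        └─ q
   │           └─ w
   │              └─ q
   │                 └─ i *
   ├─ q
   │  └─ w *
   │     ├─ q
   │     │  └─ w
   │     │     └─ i
   │     │        └─ q *
   │     └─ w *
   └─ w
      └─ q
         └─ i *
            └─ q
               └─ q
                  ├─ q *
                  └─ w *
Counting every labelled node above: 28.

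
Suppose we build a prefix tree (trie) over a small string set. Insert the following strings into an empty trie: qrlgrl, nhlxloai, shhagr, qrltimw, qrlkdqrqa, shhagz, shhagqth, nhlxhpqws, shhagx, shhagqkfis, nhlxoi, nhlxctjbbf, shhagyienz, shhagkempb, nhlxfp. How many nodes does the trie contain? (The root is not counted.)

64

Trace insertions, counting only characters that open a new branch:
  "qrlgrl" → 6 new (q, r, l, g, r, l)
  "nhlxloai" → 8 new (n, h, l, x, l, o, a, i)
  "shhagr" → 6 new (s, h, h, a, g, r)
  "qrltimw" → prefix "qrl" already present; 4 new (t, i, m, w)
  "qrlkdqrqa" → prefix "qrl" already present; 6 new (k, d, q, r, q, a)
  "shhagz" → prefix "shhag" already present; 1 new (z)
  "shhagqth" → prefix "shhag" already present; 3 new (q, t, h)
  "nhlxhpqws" → prefix "nhlx" already present; 5 new (h, p, q, w, s)
  "shhagx" → prefix "shhag" already present; 1 new (x)
  "shhagqkfis" → prefix "shhagq" already present; 4 new (k, f, i, s)
  "nhlxoi" → prefix "nhlx" already present; 2 new (o, i)
  "nhlxctjbbf" → prefix "nhlx" already present; 6 new (c, t, j, b, b, f)
  "shhagyienz" → prefix "shhag" already present; 5 new (y, i, e, n, z)
  "shhagkempb" → prefix "shhag" already present; 5 new (k, e, m, p, b)
  "nhlxfp" → prefix "nhlx" already present; 2 new (f, p)
Total nodes = 6 + 8 + 6 + 4 + 6 + 1 + 3 + 5 + 1 + 4 + 2 + 6 + 5 + 5 + 2 = 64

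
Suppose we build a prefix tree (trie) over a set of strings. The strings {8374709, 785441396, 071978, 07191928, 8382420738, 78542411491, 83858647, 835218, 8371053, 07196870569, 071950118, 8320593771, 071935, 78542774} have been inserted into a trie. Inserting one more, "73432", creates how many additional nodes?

Walking "73432" from the root, the first 1 characters ("7") follow existing edges; "3" is the first miss.
New nodes needed: |"73432"| − 1 = 5 − 1 = 4.

4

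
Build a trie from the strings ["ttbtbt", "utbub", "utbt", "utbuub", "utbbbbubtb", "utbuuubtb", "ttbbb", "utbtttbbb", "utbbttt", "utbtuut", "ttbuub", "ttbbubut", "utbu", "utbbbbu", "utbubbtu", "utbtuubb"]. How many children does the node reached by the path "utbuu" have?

Follow the path "utbuu" to its node, then look at its outgoing edges.
Distinct next characters after "utbuu": b, u.
That node has 2 child edges.

2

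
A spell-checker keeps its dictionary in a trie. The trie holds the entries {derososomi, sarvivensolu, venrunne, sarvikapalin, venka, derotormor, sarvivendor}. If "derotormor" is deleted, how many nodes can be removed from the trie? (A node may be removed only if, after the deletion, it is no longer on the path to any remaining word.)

6

After clearing the end-marker at "derotormor", prune upward until reaching a node still needed by another word.
The suffix "tormor" (6 nodes) is used only by "derotormor"; the node for "dero" still has the child "s", so pruning stops there.
Nodes removed: 6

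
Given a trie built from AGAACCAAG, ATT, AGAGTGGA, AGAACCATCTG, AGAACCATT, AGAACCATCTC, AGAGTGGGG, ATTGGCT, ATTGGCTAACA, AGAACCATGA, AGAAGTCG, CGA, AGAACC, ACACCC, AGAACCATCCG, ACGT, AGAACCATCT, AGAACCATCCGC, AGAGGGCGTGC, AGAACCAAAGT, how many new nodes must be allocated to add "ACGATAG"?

4

Walking "ACGATAG" from the root, the first 3 characters ("ACG") follow existing edges; "A" is the first miss.
New nodes needed: |"ACGATAG"| − 3 = 7 − 3 = 4.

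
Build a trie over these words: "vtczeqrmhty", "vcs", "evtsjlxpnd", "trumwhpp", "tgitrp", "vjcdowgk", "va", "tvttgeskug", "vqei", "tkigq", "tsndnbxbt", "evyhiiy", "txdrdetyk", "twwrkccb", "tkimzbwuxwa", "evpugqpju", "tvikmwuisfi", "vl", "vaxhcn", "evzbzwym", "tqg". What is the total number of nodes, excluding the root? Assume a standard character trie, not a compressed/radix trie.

For each word, the new-node count is its length minus the longest prefix already in the trie:
  "vtczeqrmhty" → 11 new (v, t, c, z, e, q, r, m, h, t, y)
  "vcs" → prefix "v" already present; 2 new (c, s)
  "evtsjlxpnd" → 10 new (e, v, t, s, j, l, x, p, n, d)
  "trumwhpp" → 8 new (t, r, u, m, w, h, p, p)
  "tgitrp" → prefix "t" already present; 5 new (g, i, t, r, p)
  "vjcdowgk" → prefix "v" already present; 7 new (j, c, d, o, w, g, k)
  "va" → prefix "v" already present; 1 new (a)
  "tvttgeskug" → prefix "t" already present; 9 new (v, t, t, g, e, s, k, u, g)
  "vqei" → prefix "v" already present; 3 new (q, e, i)
  "tkigq" → prefix "t" already present; 4 new (k, i, g, q)
  "tsndnbxbt" → prefix "t" already present; 8 new (s, n, d, n, b, x, b, t)
  "evyhiiy" → prefix "ev" already present; 5 new (y, h, i, i, y)
  "txdrdetyk" → prefix "t" already present; 8 new (x, d, r, d, e, t, y, k)
  "twwrkccb" → prefix "t" already present; 7 new (w, w, r, k, c, c, b)
  "tkimzbwuxwa" → prefix "tki" already present; 8 new (m, z, b, w, u, x, w, a)
  "evpugqpju" → prefix "ev" already present; 7 new (p, u, g, q, p, j, u)
  "tvikmwuisfi" → prefix "tv" already present; 9 new (i, k, m, w, u, i, s, f, i)
  "vl" → prefix "v" already present; 1 new (l)
  "vaxhcn" → prefix "va" already present; 4 new (x, h, c, n)
  "evzbzwym" → prefix "ev" already present; 6 new (z, b, z, w, y, m)
  "tqg" → prefix "t" already present; 2 new (q, g)
Total nodes = 11 + 2 + 10 + 8 + 5 + 7 + 1 + 9 + 3 + 4 + 8 + 5 + 8 + 7 + 8 + 7 + 9 + 1 + 4 + 6 + 2 = 125

125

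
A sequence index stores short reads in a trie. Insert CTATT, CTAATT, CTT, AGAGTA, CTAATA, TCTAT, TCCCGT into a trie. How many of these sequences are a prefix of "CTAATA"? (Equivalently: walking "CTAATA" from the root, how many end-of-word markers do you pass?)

1

Check each prefix of "CTAATA" against the stored set — each match is an end-marker on the path.
Prefixes of the query that are stored words: "CTAATA"
Count: 1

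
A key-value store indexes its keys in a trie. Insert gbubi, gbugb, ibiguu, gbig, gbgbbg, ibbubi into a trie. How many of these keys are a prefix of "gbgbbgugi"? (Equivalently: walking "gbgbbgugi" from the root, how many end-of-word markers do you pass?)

1

Check each prefix of "gbgbbgugi" against the stored set — each match is an end-marker on the path.
Prefixes of the query that are stored words: "gbgbbg"
Count: 1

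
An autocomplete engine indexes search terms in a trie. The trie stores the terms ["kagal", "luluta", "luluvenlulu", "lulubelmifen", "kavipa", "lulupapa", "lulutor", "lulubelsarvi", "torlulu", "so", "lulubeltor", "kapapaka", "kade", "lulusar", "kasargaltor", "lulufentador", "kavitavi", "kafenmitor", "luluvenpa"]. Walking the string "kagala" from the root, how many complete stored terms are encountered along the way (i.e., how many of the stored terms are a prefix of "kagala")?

1

Check each prefix of "kagala" against the stored set — each match is an end-marker on the path.
Prefixes of the query that are stored words: "kagal"
Count: 1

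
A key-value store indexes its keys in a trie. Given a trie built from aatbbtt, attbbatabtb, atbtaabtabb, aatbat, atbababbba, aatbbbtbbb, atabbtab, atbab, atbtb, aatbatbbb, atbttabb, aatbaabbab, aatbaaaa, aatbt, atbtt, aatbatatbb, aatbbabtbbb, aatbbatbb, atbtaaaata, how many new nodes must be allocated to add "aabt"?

The longest prefix of "aabt" already in the trie is "aa" (length 2).
So 4 − 2 = 2 new nodes.

2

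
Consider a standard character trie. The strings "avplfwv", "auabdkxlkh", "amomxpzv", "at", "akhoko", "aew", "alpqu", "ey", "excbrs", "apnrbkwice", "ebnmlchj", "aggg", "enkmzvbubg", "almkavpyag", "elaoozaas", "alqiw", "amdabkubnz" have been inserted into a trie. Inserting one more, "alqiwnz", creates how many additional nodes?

The longest prefix of "alqiwnz" already in the trie is "alqiw" (length 5).
Each of the 2 remaining characters creates one node.

2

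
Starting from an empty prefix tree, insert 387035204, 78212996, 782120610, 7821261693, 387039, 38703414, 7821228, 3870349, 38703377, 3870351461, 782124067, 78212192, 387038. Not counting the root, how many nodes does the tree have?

Insert word by word; a character creates a node only if that edge doesn't already exist:
  "387035204" → 9 new (3, 8, 7, 0, 3, 5, 2, 0, 4)
  "78212996" → 8 new (7, 8, 2, 1, 2, 9, 9, 6)
  "782120610" → prefix "78212" already present; 4 new (0, 6, 1, 0)
  "7821261693" → prefix "78212" already present; 5 new (6, 1, 6, 9, 3)
  "387039" → prefix "38703" already present; 1 new (9)
  "38703414" → prefix "38703" already present; 3 new (4, 1, 4)
  "7821228" → prefix "78212" already present; 2 new (2, 8)
  "3870349" → prefix "387034" already present; 1 new (9)
  "38703377" → prefix "38703" already present; 3 new (3, 7, 7)
  "3870351461" → prefix "387035" already present; 4 new (1, 4, 6, 1)
  "782124067" → prefix "78212" already present; 4 new (4, 0, 6, 7)
  "78212192" → prefix "78212" already present; 3 new (1, 9, 2)
  "387038" → prefix "38703" already present; 1 new (8)
Total nodes = 9 + 8 + 4 + 5 + 1 + 3 + 2 + 1 + 3 + 4 + 4 + 3 + 1 = 48

48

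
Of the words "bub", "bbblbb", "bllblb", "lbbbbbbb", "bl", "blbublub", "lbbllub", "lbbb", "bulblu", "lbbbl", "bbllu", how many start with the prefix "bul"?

Walk to "bul"; the words in its subtree are exactly those with that prefix.
Matches: "bulblu"
Count: 1

1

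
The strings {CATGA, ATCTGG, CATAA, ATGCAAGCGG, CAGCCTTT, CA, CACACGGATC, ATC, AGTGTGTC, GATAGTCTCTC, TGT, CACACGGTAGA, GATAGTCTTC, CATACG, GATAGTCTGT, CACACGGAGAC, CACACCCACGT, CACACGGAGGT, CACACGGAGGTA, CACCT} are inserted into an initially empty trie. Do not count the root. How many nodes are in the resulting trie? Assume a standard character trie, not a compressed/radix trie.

80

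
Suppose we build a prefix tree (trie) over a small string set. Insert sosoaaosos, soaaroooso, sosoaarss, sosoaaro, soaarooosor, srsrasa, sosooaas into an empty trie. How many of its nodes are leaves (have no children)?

6

A leaf is a node with no children — equivalently, the end of a word that is not a proper prefix of any other stored word.
Those words: "soaarooosor", "sosoaaosos", "sosoaaro", "sosoaarss", "sosooaas", "srsrasa"
Leaf count: 6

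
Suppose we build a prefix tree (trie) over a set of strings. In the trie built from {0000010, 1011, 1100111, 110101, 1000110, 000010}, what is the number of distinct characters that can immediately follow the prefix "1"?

The children of the "1" node are the distinct next characters among strings starting with "1".
Distinct next characters after "1": 0, 1.
That node has 2 child edges.

2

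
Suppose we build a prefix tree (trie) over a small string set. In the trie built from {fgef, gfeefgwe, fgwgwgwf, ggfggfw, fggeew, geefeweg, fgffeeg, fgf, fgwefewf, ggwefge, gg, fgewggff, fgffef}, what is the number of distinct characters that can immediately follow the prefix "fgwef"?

Follow the path "fgwef" to its node, then look at its outgoing edges.
Characters that immediately follow "fgwef" among the stored strings: {e}.
That node has 1 child edge.

1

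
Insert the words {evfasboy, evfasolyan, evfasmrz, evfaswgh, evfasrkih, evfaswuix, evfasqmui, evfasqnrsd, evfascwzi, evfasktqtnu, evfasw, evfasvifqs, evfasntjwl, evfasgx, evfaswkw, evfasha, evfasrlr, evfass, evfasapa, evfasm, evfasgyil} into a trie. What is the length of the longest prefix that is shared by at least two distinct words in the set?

6

The deepest shared node is where two words last agree before diverging.
e.g. "evfasgx" and "evfasgyil" share the prefix "evfasg" of length 6; no pair shares a longer one.
Longest shared-prefix length: 6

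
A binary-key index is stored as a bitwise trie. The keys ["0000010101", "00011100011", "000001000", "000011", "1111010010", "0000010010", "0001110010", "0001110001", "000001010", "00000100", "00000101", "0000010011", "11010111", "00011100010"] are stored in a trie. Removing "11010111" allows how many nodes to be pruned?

A node on "11010111"'s path can go only if nothing else ends at it or branches off below it.
The suffix "010111" (6 nodes) is used only by "11010111"; the node for "11" still has the child "1", so pruning stops there.
Nodes removed: 6

6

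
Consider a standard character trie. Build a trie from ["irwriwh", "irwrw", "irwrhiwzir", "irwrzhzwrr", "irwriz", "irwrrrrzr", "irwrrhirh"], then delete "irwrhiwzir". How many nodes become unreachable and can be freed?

A node on "irwrhiwzir"'s path can go only if nothing else ends at it or branches off below it.
The suffix "hiwzir" (6 nodes) is used only by "irwrhiwzir"; the node for "irwr" still has the child "i", so pruning stops there.
Nodes removed: 6

6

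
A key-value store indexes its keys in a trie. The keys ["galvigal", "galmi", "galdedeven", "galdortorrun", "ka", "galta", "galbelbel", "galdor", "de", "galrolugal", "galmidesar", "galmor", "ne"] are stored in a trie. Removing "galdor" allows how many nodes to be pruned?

0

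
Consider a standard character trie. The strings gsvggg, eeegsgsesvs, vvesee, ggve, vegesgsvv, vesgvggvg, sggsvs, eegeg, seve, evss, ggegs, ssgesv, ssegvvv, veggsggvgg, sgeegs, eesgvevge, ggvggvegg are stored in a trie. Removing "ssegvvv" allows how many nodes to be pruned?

5

After clearing the end-marker at "ssegvvv", prune upward until reaching a node still needed by another word.
The suffix "egvvv" (5 nodes) is used only by "ssegvvv"; the node for "ss" still has the child "g", so pruning stops there.
Nodes removed: 5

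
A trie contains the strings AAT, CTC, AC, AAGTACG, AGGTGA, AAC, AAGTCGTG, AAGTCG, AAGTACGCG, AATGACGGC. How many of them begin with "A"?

Filter for entries beginning with "A":
Words under "A": AAC, AAGTACG, AAGTACGCG, AAGTCG, AAGTCGTG, AAT, AATGACGGC, AC, AGGTGA
Count: 9

9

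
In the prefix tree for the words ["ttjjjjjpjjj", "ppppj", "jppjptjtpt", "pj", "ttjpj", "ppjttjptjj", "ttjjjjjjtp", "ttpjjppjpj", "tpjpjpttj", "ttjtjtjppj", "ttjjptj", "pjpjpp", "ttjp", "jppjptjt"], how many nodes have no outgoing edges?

11

A leaf is a node with no children — equivalently, the end of a word that is not a proper prefix of any other stored word.
Those words: "jppjptjtpt", "pjpjpp", "ppjttjptjj", "ppppj", "tpjpjpttj", "ttjjjjjjtp", "ttjjjjjpjjj", "ttjjptj", "ttjpj", "ttjtjtjppj", "ttpjjppjpj"
Leaf count: 11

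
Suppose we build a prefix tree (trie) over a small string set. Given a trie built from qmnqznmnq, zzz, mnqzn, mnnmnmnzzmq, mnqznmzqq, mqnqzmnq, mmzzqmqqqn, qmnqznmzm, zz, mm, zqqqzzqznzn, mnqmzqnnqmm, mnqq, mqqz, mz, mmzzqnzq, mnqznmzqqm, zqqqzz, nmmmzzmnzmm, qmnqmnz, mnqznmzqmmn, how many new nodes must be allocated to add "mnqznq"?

1

"mnqzn" is already a path in the trie; the remaining "q" must be added.
Each of the 1 remaining characters creates one node.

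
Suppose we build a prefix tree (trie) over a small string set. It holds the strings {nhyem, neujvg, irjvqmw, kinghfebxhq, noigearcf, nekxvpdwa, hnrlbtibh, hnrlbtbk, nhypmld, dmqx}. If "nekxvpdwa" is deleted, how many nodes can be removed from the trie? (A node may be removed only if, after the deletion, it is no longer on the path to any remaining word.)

After clearing the end-marker at "nekxvpdwa", prune upward until reaching a node still needed by another word.
The suffix "kxvpdwa" (7 nodes) is used only by "nekxvpdwa"; the node for "ne" still has the child "u", so pruning stops there.
Nodes removed: 7

7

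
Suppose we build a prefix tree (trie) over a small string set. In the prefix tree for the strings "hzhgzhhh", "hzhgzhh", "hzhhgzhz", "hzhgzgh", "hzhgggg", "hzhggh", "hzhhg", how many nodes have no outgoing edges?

5

A leaf is a node with no children — equivalently, the end of a word that is not a proper prefix of any other stored word.
Those words: "hzhgggg", "hzhggh", "hzhgzgh", "hzhgzhhh", "hzhhgzhz"
Leaf count: 5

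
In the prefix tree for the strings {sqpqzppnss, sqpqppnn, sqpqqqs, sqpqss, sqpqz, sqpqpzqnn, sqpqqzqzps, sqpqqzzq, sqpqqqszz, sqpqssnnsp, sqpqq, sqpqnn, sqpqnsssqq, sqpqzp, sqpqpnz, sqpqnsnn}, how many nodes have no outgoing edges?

11

A leaf is a node with no children — equivalently, the end of a word that is not a proper prefix of any other stored word.
Those words: "sqpqnn", "sqpqnsnn", "sqpqnsssqq", "sqpqpnz", "sqpqppnn", "sqpqpzqnn", "sqpqqqszz", "sqpqqzqzps", "sqpqqzzq", "sqpqssnnsp", "sqpqzppnss"
Leaf count: 11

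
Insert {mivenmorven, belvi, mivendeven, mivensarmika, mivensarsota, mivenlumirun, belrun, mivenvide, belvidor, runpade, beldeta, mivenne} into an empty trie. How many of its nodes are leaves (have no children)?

11

Leaves are exactly the stored words that no other stored word extends.
Those words: "beldeta", "belrun", "belvidor", "mivendeven", "mivenlumirun", "mivenmorven", "mivenne", "mivensarmika", "mivensarsota", "mivenvide", "runpade"
Leaf count: 11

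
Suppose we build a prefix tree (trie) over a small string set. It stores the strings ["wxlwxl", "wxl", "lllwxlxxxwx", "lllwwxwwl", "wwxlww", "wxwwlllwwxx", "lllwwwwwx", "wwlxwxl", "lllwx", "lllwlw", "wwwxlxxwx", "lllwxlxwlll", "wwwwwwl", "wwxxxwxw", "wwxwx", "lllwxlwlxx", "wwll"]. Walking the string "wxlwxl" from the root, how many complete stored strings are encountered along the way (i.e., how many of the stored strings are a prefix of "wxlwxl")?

Walk "wxlwxl" from the root; an end-of-word marker is hit whenever a stored word is a prefix of "wxlwxl".
Prefixes of the query that are stored words: "wxl", "wxlwxl"
Count: 2

2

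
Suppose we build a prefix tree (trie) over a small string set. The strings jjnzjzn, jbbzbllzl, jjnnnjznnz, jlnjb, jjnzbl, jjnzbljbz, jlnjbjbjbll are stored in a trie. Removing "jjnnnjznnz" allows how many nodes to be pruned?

7

After clearing the end-marker at "jjnnnjznnz", prune upward until reaching a node still needed by another word.
The suffix "nnjznnz" (7 nodes) is used only by "jjnnnjznnz"; the node for "jjn" still has the child "z", so pruning stops there.
Nodes removed: 7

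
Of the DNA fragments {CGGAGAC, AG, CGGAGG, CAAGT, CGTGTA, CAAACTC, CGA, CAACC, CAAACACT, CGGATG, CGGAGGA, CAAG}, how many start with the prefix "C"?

11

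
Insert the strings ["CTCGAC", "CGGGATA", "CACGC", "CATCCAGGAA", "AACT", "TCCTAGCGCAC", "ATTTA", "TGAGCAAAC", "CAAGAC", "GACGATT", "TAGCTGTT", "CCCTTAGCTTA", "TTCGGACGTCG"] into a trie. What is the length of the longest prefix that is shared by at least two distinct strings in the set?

Equivalently: take the maximum, over all pairs, of their longest common prefix length.
"CAAGAC" and "CACGC" agree on "CA" (2 characters) before diverging; nothing deeper is shared.
Longest shared-prefix length: 2

2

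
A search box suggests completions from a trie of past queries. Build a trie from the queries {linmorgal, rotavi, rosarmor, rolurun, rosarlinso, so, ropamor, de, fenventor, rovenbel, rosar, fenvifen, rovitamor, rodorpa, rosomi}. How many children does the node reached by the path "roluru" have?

Walk "roluru" from the root, arriving at one node.
Distinct next characters after "roluru": n.
That node has 1 child edge.

1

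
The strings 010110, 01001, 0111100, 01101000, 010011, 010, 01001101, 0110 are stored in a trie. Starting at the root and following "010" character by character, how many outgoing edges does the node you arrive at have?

Walk "010" from the root, arriving at one node.
Distinct next characters after "010": 0, 1.
That node has 2 child edges.

2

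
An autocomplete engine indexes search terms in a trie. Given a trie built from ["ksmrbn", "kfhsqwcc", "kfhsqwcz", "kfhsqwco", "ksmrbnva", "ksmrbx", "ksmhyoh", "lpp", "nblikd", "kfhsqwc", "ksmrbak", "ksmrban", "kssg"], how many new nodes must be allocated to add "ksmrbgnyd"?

4

The longest prefix of "ksmrbgnyd" already in the trie is "ksmrb" (length 5).
New nodes needed: |"ksmrbgnyd"| − 5 = 9 − 5 = 4.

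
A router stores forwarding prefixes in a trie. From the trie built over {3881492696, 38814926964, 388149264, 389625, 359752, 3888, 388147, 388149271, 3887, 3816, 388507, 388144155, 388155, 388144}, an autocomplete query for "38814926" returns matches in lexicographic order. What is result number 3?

DFS of the "38814926" subtree visits, in order: "388149264", "3881492696", "38814926964"
The 3rd is 38814926964.

38814926964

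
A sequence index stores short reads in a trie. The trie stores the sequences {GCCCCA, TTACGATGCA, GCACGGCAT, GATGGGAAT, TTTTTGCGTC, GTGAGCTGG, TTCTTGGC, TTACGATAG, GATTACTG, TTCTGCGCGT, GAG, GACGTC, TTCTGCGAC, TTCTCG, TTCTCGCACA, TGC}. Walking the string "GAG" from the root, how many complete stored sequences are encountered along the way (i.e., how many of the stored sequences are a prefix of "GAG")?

1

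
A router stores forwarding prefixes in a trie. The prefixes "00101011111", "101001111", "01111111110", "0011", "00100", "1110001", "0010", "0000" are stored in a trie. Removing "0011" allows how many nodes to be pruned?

1

Walk "0011" from the leaf back toward the root, removing each node that no remaining word uses.
The suffix "1" (1 node) is used only by "0011"; the node for "001" still has the child "0", so pruning stops there.
Nodes removed: 1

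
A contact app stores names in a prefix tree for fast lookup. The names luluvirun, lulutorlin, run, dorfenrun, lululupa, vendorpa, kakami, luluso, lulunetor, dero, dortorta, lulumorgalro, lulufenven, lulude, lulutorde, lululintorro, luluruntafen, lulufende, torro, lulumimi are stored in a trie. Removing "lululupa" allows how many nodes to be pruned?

A node on "lululupa"'s path can go only if nothing else ends at it or branches off below it.
The suffix "upa" (3 nodes) is used only by "lululupa"; the node for "lulul" still has the child "i", so pruning stops there.
Nodes removed: 3

3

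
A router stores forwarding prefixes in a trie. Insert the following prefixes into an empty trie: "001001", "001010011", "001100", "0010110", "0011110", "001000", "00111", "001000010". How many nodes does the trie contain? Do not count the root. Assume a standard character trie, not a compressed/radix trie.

23

For each word, the new-node count is its length minus the longest prefix already in the trie:
  "001001" → 6 new (0, 0, 1, 0, 0, 1)
  "001010011" → prefix "0010" already present; 5 new (1, 0, 0, 1, 1)
  "001100" → prefix "001" already present; 3 new (1, 0, 0)
  "0010110" → prefix "00101" already present; 2 new (1, 0)
  "0011110" → prefix "0011" already present; 3 new (1, 1, 0)
  "001000" → prefix "00100" already present; 1 new (0)
  "00111" → prefix "00111" already present; 0 new (none)
  "001000010" → prefix "001000" already present; 3 new (0, 1, 0)
Total nodes = 6 + 5 + 3 + 2 + 3 + 1 + 0 + 3 = 23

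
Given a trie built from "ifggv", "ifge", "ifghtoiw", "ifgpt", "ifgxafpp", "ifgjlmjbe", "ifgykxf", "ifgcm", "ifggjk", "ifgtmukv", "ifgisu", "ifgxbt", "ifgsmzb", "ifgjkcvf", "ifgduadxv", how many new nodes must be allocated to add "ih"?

The longest prefix of "ih" already in the trie is "i" (length 1).
So 2 − 1 = 1 new nodes.

1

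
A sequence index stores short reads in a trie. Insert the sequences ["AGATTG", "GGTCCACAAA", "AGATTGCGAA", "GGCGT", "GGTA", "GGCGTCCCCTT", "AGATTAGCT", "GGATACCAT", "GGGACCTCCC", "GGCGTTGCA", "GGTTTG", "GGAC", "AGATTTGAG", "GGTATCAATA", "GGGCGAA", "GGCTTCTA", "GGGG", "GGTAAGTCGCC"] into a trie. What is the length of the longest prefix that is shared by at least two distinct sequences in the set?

Look for the deepest trie node that still has at least two words in its subtree.
e.g. "AGATTG" and "AGATTGCGAA" share the prefix "AGATTG" of length 6; no pair shares a longer one.
Longest shared-prefix length: 6

6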